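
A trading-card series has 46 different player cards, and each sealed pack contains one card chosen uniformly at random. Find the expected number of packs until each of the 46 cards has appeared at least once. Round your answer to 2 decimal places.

203.17

After k distinct cards have appeared, the next pack gives a new one with probability (46-k)/46, so the expected wait for the (k+1)-th is 46/(46-k).
E[T] = 46/46 + 46/45 + 46/44 + ... + 46/2 + 46/1 = 46·H_{46}.
H_{46} = 4.417, so E[T] = 203.168.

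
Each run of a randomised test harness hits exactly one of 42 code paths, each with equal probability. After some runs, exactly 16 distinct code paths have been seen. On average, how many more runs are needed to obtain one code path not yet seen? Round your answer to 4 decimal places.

1.6154

Each run yields a new code path with probability (42-16)/42 = 26/42, so the wait is geometric with mean 42/26.
E = 42/26 = 1.61538.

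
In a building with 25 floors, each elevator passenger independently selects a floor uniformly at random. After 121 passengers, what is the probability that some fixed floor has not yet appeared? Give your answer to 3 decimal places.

Each passenger misses the fixed floor with probability (25-1)/25 = 24/25, independently.
P(still missing after 121) = (24/25)^121 = 0.0072.

0.007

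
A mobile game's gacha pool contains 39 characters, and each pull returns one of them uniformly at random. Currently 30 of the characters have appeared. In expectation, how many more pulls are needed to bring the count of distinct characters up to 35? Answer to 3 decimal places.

The wait to go from k to k+1 distinct characters is geometric with mean 39/(39-k).
Sum over k = 30,...,34: E = 39/9 + 39/8 + 39/7 + 39/6 + 39/5 = 29.0798.

29.080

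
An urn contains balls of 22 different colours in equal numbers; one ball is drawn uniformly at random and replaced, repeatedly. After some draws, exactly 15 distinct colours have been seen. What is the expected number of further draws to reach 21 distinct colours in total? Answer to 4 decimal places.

From k distinct to k+1 distinct takes on average 22/(22-k) draws.
Sum over k = 15,...,20: E = 22/7 + 22/6 + 22/5 + 22/4 + 22/3 + 22/2 = 35.04286.

35.0429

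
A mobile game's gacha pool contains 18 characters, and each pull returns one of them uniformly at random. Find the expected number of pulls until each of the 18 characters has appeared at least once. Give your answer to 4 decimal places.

62.9119

Split into phases: going from k distinct to k+1 distinct takes on average 18/(18-k) pulls.
E[T] = 18/18 + 18/17 + 18/16 + ... + 18/2 + 18/1 = 18·H_{18}.
H_{18} = 3.49511, so E[T] = 62.91195.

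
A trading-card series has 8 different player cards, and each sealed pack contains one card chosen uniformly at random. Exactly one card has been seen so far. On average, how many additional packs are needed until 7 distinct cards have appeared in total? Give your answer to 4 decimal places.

12.7429

The wait to go from k to k+1 distinct cards is geometric with mean 8/(8-k).
Sum over k = 1,...,6: E = 8/7 + 8/6 + 8/5 + 8/4 + 8/3 + 8/2 = 12.74286.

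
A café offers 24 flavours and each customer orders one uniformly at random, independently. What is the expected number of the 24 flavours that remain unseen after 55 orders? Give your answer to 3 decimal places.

For each flavour, P(unseen after 55) = (23/24)^55 = 0.0963.
By linearity of expectation, E[unseen] = 24·(23/24)^55 = 2.3101.

2.310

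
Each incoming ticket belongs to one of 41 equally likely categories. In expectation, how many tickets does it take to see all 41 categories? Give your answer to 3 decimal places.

After k distinct categories have appeared, the next ticket gives a new one with probability (41-k)/41, so the expected wait for the (k+1)-th is 41/(41-k).
E[T] = 41/41 + 41/40 + 41/39 + ... + 41/2 + 41/1 = 41·H_{41}.
H_{41} = 4.3029, so E[T] = 176.4203.

176.420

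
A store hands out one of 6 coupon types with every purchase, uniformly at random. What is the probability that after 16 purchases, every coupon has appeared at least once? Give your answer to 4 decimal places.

Let A_i be the event that coupon i is missing after 16 purchases. By inclusion–exclusion on the A_i,
P(all seen) = Σ_{j=0}^{6} (-1)^j C(6,j)((6-j)/6)^16
= 1.00000 - 0.32453 + 0.02284 - 0.00031 + 0.00000 - 0.00000 + 0.00000
= 0.69800.

0.6980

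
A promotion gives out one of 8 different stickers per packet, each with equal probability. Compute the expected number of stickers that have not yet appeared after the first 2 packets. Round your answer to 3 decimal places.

6.125

For each sticker, P(unseen after 2) = (7/8)^2 = 0.7656.
By linearity of expectation, E[unseen] = 8·(7/8)^2 = 6.1250.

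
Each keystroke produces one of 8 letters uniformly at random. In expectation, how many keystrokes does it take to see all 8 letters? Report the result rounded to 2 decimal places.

21.74

The wait to go from k to k+1 distinct letters is geometric with mean 8/(8-k).
E[T] = 8/8 + 8/7 + 8/6 + ... + 8/2 + 8/1 = 8·H_{8}.
H_{8} = 2.718, so E[T] = 21.743.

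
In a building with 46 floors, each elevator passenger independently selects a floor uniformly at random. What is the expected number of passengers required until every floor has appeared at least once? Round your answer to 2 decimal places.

203.17

After k distinct floors have appeared, the next passenger gives a new one with probability (46-k)/46, so the expected wait for the (k+1)-th is 46/(46-k).
E[T] = 46/46 + 46/45 + 46/44 + ... + 46/2 + 46/1 = 46·H_{46}.
H_{46} = 4.417, so E[T] = 203.168.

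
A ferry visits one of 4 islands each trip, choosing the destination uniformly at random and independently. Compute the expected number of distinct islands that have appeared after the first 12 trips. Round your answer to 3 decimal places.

For each island, P(seen in 12 trips) = 1 - (3/4)^12 = 0.9683.
By linearity of expectation, E[distinct seen] = 4·(1 - (3/4)^12) = 3.8733.

3.873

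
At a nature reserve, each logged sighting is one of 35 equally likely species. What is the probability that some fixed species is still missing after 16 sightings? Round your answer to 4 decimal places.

Each sighting misses the fixed species with probability (35-1)/35 = 34/35, independently.
P(still missing after 16) = (34/35)^16 = 0.62889.

0.6289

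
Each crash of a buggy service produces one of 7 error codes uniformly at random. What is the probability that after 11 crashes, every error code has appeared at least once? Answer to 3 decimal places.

Let A_i be the event that error code i is missing after 11 crashes. By inclusion–exclusion on the A_i,
P(all seen) = Σ_{j=0}^{7} (-1)^j C(7,j)((7-j)/7)^11
= 1.0000 - 1.2843 + 0.5186 - 0.0742 + 0.0031 - 0.0000 + 0.0000 - 0.0000
= 0.1631.

0.163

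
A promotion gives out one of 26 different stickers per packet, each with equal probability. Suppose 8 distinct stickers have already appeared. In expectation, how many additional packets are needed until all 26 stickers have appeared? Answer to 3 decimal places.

90.873

From k distinct to k+1 distinct takes on average 26/(26-k) packets.
Sum over k = 8,...,25: E = 26/18 + 26/17 + 26/16 + ... + 26/2 + 26/1 = 90.8728.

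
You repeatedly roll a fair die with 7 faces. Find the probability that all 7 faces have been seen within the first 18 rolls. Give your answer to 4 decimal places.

By inclusion–exclusion over which faces are missing,
P(all seen) = Σ_{j=0}^{7} (-1)^j C(7,j)((7-j)/7)^18
= 1.00000 - 0.43657 + 0.04919 - 0.00148 + 0.00001 - 0.00000 + 0.00000 - 0.00000
= 0.61115.

0.6112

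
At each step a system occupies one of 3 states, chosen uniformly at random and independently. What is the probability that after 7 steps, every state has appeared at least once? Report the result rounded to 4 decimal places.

0.8258

Let A_i be the event that state i is missing after 7 steps. By inclusion–exclusion on the A_i,
P(all seen) = Σ_{j=0}^{3} (-1)^j C(3,j)((3-j)/3)^7
= 1.00000 - 0.17558 + 0.00137 - 0.00000
= 0.82579.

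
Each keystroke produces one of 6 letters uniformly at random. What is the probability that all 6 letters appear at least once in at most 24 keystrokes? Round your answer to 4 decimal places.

Let A_i be the event that letter i is missing after 24 keystrokes. By inclusion–exclusion on the A_i,
P(all seen) = Σ_{j=0}^{6} (-1)^j C(6,j)((6-j)/6)^24
= 1.00000 - 0.07547 + 0.00089 - 0.00000 + 0.00000 - 0.00000 + 0.00000
= 0.92542.

0.9254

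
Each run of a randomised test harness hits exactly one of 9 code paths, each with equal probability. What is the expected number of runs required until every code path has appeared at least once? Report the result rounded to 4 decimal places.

25.4607

The wait to go from k to k+1 distinct code paths is geometric with mean 9/(9-k).
E[T] = 9/9 + 9/8 + 9/7 + ... + 9/2 + 9/1 = 9·H_{9}.
H_{9} = 2.82897, so E[T] = 25.46071.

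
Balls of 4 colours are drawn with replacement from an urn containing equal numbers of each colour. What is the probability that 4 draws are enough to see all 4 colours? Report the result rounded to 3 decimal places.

0.094

By inclusion–exclusion over which colours are missing,
P(all seen) = Σ_{j=0}^{4} (-1)^j C(4,j)((4-j)/4)^4
= 1.0000 - 1.2656 + 0.3750 - 0.0156 + 0.0000
= 0.0938.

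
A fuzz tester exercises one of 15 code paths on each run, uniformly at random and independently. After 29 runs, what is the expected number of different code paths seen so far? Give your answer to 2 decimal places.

For each code path, P(seen in 29 runs) = 1 - (14/15)^29 = 0.865.
By linearity of expectation, E[distinct seen] = 15·(1 - (14/15)^29) = 12.972.

12.97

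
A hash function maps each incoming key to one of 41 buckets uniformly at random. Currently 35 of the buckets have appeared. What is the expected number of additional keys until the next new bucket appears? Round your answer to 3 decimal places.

The number of keys until the next new bucket is geometric with success probability 6/41, so its mean is 41/6.
E = 41/6 = 6.8333.

6.833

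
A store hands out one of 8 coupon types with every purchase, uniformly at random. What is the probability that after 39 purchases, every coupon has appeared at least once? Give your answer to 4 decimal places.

By inclusion–exclusion over which coupons are missing,
P(all seen) = Σ_{j=0}^{8} (-1)^j C(8,j)((8-j)/8)^39
= 1.00000 - 0.04379 + 0.00038 - 0.00000 + 0.00000 - 0.00000 + 0.00000 - 0.00000 + 0.00000
= 0.95658.

0.9566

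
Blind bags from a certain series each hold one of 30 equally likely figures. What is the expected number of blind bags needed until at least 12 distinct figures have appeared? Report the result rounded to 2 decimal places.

With k distinct figures already seen, the next new one arrives after an expected 30/(30-k) blind bags.
Sum over k = 0,...,11: E = 30/30 + 30/29 + 30/28 + ... + 30/20 + 30/19 = 14.996.

15.00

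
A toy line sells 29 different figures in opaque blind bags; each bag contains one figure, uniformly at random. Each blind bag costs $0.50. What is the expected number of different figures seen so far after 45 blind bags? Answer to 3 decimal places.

23.021

For each figure, P(seen in 45 blind bags) = 1 - (28/29)^45 = 0.7938.
By linearity of expectation, E[distinct seen] = 29·(1 - (28/29)^45) = 23.0214.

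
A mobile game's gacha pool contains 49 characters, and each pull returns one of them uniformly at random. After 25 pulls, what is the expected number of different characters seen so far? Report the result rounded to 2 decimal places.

19.74

For each character, P(seen in 25 pulls) = 1 - (48/49)^25 = 0.403.
By linearity of expectation, E[distinct seen] = 49·(1 - (48/49)^25) = 19.737.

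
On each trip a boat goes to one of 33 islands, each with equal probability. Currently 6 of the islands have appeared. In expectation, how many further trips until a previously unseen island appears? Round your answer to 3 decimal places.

Each trip yields a new island with probability (33-6)/33 = 27/33, so the wait is geometric with mean 33/27.
E = 33/27 = 1.2222.

1.222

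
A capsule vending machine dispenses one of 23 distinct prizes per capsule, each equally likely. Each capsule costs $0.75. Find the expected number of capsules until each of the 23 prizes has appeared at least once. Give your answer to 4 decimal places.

85.8887

After k distinct prizes have appeared, the next capsule gives a new one with probability (23-k)/23, so the expected wait for the (k+1)-th is 23/(23-k).
E[T] = 23/23 + 23/22 + 23/21 + ... + 23/2 + 23/1 = 23·H_{23}.
H_{23} = 3.73429, so E[T] = 85.88870.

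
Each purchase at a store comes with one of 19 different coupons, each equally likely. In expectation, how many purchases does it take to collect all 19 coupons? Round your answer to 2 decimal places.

The wait to go from k to k+1 distinct coupons is geometric with mean 19/(19-k).
E[T] = 19/19 + 19/18 + 19/17 + ... + 19/2 + 19/1 = 19·H_{19}.
H_{19} = 3.548, so E[T] = 67.407.

67.41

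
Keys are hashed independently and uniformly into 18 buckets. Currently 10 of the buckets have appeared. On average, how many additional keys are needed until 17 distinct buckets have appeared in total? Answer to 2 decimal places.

30.92

From k distinct to k+1 distinct takes on average 18/(18-k) keys.
Sum over k = 10,...,16: E = 18/8 + 18/7 + 18/6 + ... + 18/3 + 18/2 = 30.921.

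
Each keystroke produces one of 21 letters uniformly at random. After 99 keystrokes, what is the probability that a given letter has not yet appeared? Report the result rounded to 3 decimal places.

0.008

On each keystroke the fixed letter fails to appear with probability 20/21.
P(still missing after 99) = (20/21)^99 = 0.0080.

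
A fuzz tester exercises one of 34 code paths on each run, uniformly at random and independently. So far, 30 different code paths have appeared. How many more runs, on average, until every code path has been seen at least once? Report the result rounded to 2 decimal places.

From k distinct to k+1 distinct takes on average 34/(34-k) runs.
Sum over k = 30,...,33: E = 34/4 + 34/3 + 34/2 + 34/1 = 70.833.

70.83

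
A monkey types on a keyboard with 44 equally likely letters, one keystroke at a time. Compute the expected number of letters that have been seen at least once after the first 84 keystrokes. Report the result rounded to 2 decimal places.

For each letter, P(seen in 84 keystrokes) = 1 - (43/44)^84 = 0.855.
By linearity of expectation, E[distinct seen] = 44·(1 - (43/44)^84) = 37.621.

37.62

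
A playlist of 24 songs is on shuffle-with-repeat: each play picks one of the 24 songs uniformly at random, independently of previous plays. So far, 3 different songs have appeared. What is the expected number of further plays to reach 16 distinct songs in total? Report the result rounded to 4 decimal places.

22.2600

The wait to go from k to k+1 distinct songs is geometric with mean 24/(24-k).
Sum over k = 3,...,15: E = 24/21 + 24/20 + 24/19 + ... + 24/10 + 24/9 = 22.26004.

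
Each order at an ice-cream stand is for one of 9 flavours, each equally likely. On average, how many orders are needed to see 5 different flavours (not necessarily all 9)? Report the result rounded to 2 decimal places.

Going from k to k+1 distinct takes a geometric number of orders with mean 9/(9-k).
Sum over k = 0,...,4: E = 9/9 + 9/8 + 9/7 + 9/6 + 9/5 = 6.711.

6.71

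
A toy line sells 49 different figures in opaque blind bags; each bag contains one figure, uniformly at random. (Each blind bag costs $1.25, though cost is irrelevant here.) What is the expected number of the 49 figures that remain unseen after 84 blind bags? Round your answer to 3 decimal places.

For each figure, P(unseen after 84) = (48/49)^84 = 0.1769.
By linearity of expectation, E[unseen] = 49·(48/49)^84 = 8.6694.

8.669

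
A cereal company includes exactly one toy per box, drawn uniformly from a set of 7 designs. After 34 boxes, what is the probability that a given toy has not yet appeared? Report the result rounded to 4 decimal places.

0.0053

On each box the fixed toy fails to appear with probability 6/7.
P(still missing after 34) = (6/7)^34 = 0.00529.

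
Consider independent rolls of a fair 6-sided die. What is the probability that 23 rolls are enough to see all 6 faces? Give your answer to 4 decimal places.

By inclusion–exclusion over which faces are missing,
P(all seen) = Σ_{j=0}^{6} (-1)^j C(6,j)((6-j)/6)^23
= 1.00000 - 0.09057 + 0.00134 - 0.00000 + 0.00000 - 0.00000 + 0.00000
= 0.91076.

0.9108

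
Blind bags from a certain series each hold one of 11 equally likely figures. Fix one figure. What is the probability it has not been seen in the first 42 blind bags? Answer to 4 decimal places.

Each blind bag misses the fixed figure with probability (11-1)/11 = 10/11, independently.
P(still missing after 42) = (10/11)^42 = 0.01826.

0.0183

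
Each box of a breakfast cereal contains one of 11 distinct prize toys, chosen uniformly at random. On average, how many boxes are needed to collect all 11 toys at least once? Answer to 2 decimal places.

33.22

After k distinct toys have appeared, the next box gives a new one with probability (11-k)/11, so the expected wait for the (k+1)-th is 11/(11-k).
E[T] = 11/11 + 11/10 + 11/9 + ... + 11/2 + 11/1 = 11·H_{11}.
H_{11} = 3.020, so E[T] = 33.219.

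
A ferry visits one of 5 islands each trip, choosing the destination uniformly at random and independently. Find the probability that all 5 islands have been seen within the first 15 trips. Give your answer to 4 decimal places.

0.8288

Let A_i be the event that island i is missing after 15 trips. By inclusion–exclusion on the A_i,
P(all seen) = Σ_{j=0}^{5} (-1)^j C(5,j)((5-j)/5)^15
= 1.00000 - 0.17592 + 0.00470 - 0.00001 + 0.00000 - 0.00000
= 0.82877.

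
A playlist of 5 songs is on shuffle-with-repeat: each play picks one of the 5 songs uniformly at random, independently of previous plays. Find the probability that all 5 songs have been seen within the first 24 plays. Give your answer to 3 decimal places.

Let A_i be the event that song i is missing after 24 plays. By inclusion–exclusion on the A_i,
P(all seen) = Σ_{j=0}^{5} (-1)^j C(5,j)((5-j)/5)^24
= 1.0000 - 0.0236 + 0.0000 - 0.0000 + 0.0000 - 0.0000
= 0.9764.

0.976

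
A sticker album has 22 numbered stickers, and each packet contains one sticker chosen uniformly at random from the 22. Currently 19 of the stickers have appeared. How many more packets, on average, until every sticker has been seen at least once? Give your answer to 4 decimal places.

40.3333

From k distinct to k+1 distinct takes on average 22/(22-k) packets.
Sum over k = 19,...,21: E = 22/3 + 22/2 + 22/1 = 40.33333.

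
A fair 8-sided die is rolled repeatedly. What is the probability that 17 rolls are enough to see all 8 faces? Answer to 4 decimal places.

By inclusion–exclusion over which faces are missing,
P(all seen) = Σ_{j=0}^{8} (-1)^j C(8,j)((8-j)/8)^17
= 1.00000 - 0.82647 + 0.21047 - 0.01897 + 0.00053 - 0.00000 + 0.00000 - 0.00000 + 0.00000
= 0.36556.

0.3656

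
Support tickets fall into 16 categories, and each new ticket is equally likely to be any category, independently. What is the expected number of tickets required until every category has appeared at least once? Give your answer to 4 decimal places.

54.0917

The wait to go from k to k+1 distinct categories is geometric with mean 16/(16-k).
E[T] = 16/16 + 16/15 + 16/14 + ... + 16/2 + 16/1 = 16·H_{16}.
H_{16} = 3.38073, so E[T] = 54.09166.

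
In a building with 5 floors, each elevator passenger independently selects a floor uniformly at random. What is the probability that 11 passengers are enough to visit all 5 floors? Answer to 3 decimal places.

By inclusion–exclusion over which floors are missing,
P(all seen) = Σ_{j=0}^{5} (-1)^j C(5,j)((5-j)/5)^11
= 1.0000 - 0.4295 + 0.0363 - 0.0004 + 0.0000 - 0.0000
= 0.6064.

0.606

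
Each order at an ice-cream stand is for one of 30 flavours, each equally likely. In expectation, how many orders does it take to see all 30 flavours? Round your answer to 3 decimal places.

119.850

After k distinct flavours have appeared, the next order gives a new one with probability (30-k)/30, so the expected wait for the (k+1)-th is 30/(30-k).
E[T] = 30/30 + 30/29 + 30/28 + ... + 30/2 + 30/1 = 30·H_{30}.
H_{30} = 3.9950, so E[T] = 119.8496.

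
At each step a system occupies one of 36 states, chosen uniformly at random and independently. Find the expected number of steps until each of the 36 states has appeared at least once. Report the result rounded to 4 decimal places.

After k distinct states have appeared, the next step gives a new one with probability (36-k)/36, so the expected wait for the (k+1)-th is 36/(36-k).
E[T] = 36/36 + 36/35 + 36/34 + ... + 36/2 + 36/1 = 36·H_{36}.
H_{36} = 4.17456, so E[T] = 150.28413.

150.2841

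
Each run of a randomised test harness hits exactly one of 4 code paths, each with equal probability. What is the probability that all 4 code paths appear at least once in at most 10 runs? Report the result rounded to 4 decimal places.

0.7806

Let A_i be the event that code path i is missing after 10 runs. By inclusion–exclusion on the A_i,
P(all seen) = Σ_{j=0}^{4} (-1)^j C(4,j)((4-j)/4)^10
= 1.00000 - 0.22525 + 0.00586 - 0.00000 + 0.00000
= 0.78060.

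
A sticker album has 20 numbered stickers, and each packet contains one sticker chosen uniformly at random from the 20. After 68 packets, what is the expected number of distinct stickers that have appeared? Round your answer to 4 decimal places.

For each sticker, P(seen in 68 packets) = 1 - (19/20)^68 = 0.96944.
By linearity of expectation, E[distinct seen] = 20·(1 - (19/20)^68) = 19.38873.

19.3887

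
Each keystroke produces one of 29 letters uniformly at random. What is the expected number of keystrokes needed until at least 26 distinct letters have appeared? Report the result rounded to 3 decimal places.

61.721

Going from k to k+1 distinct takes a geometric number of keystrokes with mean 29/(29-k).
Sum over k = 0,...,25: E = 29/29 + 29/28 + 29/27 + ... + 29/5 + 29/4 = 61.7213.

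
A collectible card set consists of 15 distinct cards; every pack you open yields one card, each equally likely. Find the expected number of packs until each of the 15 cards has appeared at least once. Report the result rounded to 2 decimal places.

The wait to go from k to k+1 distinct cards is geometric with mean 15/(15-k).
E[T] = 15/15 + 15/14 + 15/13 + ... + 15/2 + 15/1 = 15·H_{15}.
H_{15} = 3.318, so E[T] = 49.773.

49.77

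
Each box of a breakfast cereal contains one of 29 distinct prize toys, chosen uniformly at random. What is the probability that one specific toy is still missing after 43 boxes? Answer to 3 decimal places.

0.221

On each box the fixed toy fails to appear with probability 28/29.
P(still missing after 43) = (28/29)^43 = 0.2211.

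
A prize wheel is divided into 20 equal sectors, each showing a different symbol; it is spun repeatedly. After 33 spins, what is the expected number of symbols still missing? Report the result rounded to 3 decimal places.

For each symbol, P(unseen after 33) = (19/20)^33 = 0.1840.
By linearity of expectation, E[unseen] = 20·(19/20)^33 = 3.6805.

3.681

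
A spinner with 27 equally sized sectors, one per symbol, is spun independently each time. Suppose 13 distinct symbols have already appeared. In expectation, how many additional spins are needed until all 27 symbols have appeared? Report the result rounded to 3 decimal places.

The wait to go from k to k+1 distinct symbols is geometric with mean 27/(27-k).
Sum over k = 13,...,26: E = 27/14 + 27/13 + 27/12 + ... + 27/2 + 27/1 = 87.7922.

87.792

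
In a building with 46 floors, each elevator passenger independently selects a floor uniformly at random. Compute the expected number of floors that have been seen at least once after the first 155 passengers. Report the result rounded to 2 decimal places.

For each floor, P(seen in 155 passengers) = 1 - (45/46)^155 = 0.967.
By linearity of expectation, E[distinct seen] = 46·(1 - (45/46)^155) = 44.475.

44.48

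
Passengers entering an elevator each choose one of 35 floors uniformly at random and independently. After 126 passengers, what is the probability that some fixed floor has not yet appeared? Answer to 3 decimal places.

0.026

On each passenger the fixed floor fails to appear with probability 34/35.
P(still missing after 126) = (34/35)^126 = 0.0259.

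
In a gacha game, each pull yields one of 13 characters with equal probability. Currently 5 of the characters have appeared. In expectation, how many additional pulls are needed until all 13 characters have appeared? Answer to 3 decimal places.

35.332

From k distinct to k+1 distinct takes on average 13/(13-k) pulls.
Sum over k = 5,...,12: E = 13/8 + 13/7 + 13/6 + ... + 13/2 + 13/1 = 35.3321.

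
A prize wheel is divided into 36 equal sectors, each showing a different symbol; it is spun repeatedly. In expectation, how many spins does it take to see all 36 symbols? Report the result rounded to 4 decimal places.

Split into phases: going from k distinct to k+1 distinct takes on average 36/(36-k) spins.
E[T] = 36/36 + 36/35 + 36/34 + ... + 36/2 + 36/1 = 36·H_{36}.
H_{36} = 4.17456, so E[T] = 150.28413.

150.2841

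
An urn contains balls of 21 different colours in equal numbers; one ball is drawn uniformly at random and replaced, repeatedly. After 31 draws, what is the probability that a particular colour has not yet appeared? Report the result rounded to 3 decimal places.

0.220

On each draw the fixed colour fails to appear with probability 20/21.
P(still missing after 31) = (20/21)^31 = 0.2204.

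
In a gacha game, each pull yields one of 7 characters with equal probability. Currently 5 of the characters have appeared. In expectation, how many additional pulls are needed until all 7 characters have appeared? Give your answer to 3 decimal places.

10.500

The wait to go from k to k+1 distinct characters is geometric with mean 7/(7-k).
Sum over k = 5,...,6: E = 7/2 + 7/1 = 10.5000.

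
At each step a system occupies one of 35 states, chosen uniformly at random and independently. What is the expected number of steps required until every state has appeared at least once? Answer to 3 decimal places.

145.137

The wait to go from k to k+1 distinct states is geometric with mean 35/(35-k).
E[T] = 35/35 + 35/34 + 35/33 + ... + 35/2 + 35/1 = 35·H_{35}.
H_{35} = 4.1468, so E[T] = 145.1373.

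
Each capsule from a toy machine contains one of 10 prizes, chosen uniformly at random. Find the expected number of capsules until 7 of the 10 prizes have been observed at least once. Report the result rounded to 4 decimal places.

10.9563

With k distinct prizes already seen, the next new one arrives after an expected 10/(10-k) capsules.
Sum over k = 0,...,6: E = 10/10 + 10/9 + 10/8 + ... + 10/5 + 10/4 = 10.95635.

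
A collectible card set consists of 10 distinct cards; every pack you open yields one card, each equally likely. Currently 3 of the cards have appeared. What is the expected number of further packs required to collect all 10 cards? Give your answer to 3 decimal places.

25.929

The wait to go from k to k+1 distinct cards is geometric with mean 10/(10-k).
Sum over k = 3,...,9: E = 10/7 + 10/6 + 10/5 + ... + 10/2 + 10/1 = 25.9286.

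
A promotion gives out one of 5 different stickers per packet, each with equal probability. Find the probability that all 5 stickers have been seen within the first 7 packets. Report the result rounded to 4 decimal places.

0.2150

By inclusion–exclusion over which stickers are missing,
P(all seen) = Σ_{j=0}^{5} (-1)^j C(5,j)((5-j)/5)^7
= 1.00000 - 1.04858 + 0.27994 - 0.01638 + 0.00006 - 0.00000
= 0.21504.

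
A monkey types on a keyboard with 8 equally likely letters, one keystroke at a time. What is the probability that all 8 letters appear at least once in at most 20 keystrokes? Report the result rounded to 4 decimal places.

0.5306

By inclusion–exclusion over which letters are missing,
P(all seen) = Σ_{j=0}^{8} (-1)^j C(8,j)((8-j)/8)^20
= 1.00000 - 0.55367 + 0.08879 - 0.00463 + 0.00007 - 0.00000 + 0.00000 - 0.00000 + 0.00000
= 0.53056.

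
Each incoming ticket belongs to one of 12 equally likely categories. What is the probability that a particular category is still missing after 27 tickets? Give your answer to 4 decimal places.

Each ticket misses the fixed category with probability (12-1)/12 = 11/12, independently.
P(still missing after 27) = (11/12)^27 = 0.09544.

0.0954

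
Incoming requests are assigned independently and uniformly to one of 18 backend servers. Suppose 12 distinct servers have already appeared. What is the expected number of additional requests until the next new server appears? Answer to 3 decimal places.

3.000

The number of requests until the next new server is geometric with success probability 6/18, so its mean is 18/6.
E = 18/6 = 3.0000.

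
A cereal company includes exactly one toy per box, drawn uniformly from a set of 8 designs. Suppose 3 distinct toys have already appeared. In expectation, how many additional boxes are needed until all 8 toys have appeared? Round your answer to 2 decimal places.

From k distinct to k+1 distinct takes on average 8/(8-k) boxes.
Sum over k = 3,...,7: E = 8/5 + 8/4 + 8/3 + 8/2 + 8/1 = 18.267.

18.27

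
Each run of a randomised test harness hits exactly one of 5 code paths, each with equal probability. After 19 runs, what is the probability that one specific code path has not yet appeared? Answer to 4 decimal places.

0.0144

On each run the fixed code path fails to appear with probability 4/5.
P(still missing after 19) = (4/5)^19 = 0.01441.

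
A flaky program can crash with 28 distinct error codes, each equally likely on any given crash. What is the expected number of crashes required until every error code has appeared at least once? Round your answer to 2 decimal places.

Split into phases: going from k distinct to k+1 distinct takes on average 28/(28-k) crashes.
E[T] = 28/28 + 28/27 + 28/26 + ... + 28/2 + 28/1 = 28·H_{28}.
H_{28} = 3.927, so E[T] = 109.961.

109.96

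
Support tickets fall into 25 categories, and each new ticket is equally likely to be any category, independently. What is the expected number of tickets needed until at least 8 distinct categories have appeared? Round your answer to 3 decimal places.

9.410

With k distinct categories already seen, the next new one arrives after an expected 25/(25-k) tickets.
Sum over k = 0,...,7: E = 25/25 + 25/24 + 25/23 + ... + 25/19 + 25/18 = 9.4101.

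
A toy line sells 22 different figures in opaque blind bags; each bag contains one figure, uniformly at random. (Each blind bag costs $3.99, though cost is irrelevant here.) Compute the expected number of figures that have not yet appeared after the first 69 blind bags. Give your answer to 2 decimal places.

For each figure, P(unseen after 69) = (21/22)^69 = 0.040.
By linearity of expectation, E[unseen] = 22·(21/22)^69 = 0.888.

0.89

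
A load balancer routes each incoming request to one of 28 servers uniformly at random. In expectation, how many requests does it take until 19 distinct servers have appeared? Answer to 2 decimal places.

Going from k to k+1 distinct takes a geometric number of requests with mean 28/(28-k).
Sum over k = 0,...,18: E = 28/28 + 28/27 + 28/26 + ... + 28/11 + 28/10 = 30.750.

30.75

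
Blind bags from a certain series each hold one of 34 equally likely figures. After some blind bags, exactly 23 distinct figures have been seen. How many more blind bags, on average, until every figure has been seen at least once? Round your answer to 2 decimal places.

102.68

With k distinct figures already seen, the next new one takes an expected 34/(34-k) blind bags.
Sum over k = 23,...,33: E = 34/11 + 34/10 + 34/9 + ... + 34/2 + 34/1 = 102.676.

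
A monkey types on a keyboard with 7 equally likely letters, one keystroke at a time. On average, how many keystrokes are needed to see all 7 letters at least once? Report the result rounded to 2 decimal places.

The wait to go from k to k+1 distinct letters is geometric with mean 7/(7-k).
E[T] = 7/7 + 7/6 + 7/5 + ... + 7/2 + 7/1 = 7·H_{7}.
H_{7} = 2.593, so E[T] = 18.150.

18.15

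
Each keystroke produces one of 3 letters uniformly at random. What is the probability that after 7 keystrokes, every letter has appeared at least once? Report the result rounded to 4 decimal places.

0.8258

By inclusion–exclusion over which letters are missing,
P(all seen) = Σ_{j=0}^{3} (-1)^j C(3,j)((3-j)/3)^7
= 1.00000 - 0.17558 + 0.00137 - 0.00000
= 0.82579.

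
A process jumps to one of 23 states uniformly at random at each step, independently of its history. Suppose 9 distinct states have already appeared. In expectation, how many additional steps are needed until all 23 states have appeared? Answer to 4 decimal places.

From k distinct to k+1 distinct takes on average 23/(23-k) steps.
Sum over k = 9,...,22: E = 23/14 + 23/13 + 23/12 + ... + 23/2 + 23/1 = 74.78593.

74.7859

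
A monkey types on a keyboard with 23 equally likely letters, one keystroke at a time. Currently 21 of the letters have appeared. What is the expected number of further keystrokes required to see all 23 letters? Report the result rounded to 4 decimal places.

34.5000

From k distinct to k+1 distinct takes on average 23/(23-k) keystrokes.
Sum over k = 21,...,22: E = 23/2 + 23/1 = 34.50000.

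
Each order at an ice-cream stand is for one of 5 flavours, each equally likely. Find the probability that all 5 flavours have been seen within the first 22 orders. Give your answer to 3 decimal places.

0.963

By inclusion–exclusion over which flavours are missing,
P(all seen) = Σ_{j=0}^{5} (-1)^j C(5,j)((5-j)/5)^22
= 1.0000 - 0.0369 + 0.0001 - 0.0000 + 0.0000 - 0.0000
= 0.9632.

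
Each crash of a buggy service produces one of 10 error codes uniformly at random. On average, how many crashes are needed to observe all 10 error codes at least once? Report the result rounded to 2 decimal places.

After k distinct error codes have appeared, the next crash gives a new one with probability (10-k)/10, so the expected wait for the (k+1)-th is 10/(10-k).
E[T] = 10/10 + 10/9 + 10/8 + ... + 10/2 + 10/1 = 10·H_{10}.
H_{10} = 2.929, so E[T] = 29.290.

29.29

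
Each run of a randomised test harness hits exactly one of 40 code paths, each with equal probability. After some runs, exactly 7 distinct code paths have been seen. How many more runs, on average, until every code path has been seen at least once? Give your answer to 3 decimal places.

163.552

With k distinct code paths already seen, the next new one takes an expected 40/(40-k) runs.
Sum over k = 7,...,39: E = 40/33 + 40/32 + 40/31 + ... + 40/2 + 40/1 = 163.5519.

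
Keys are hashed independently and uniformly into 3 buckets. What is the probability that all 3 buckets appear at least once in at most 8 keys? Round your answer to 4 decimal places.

0.8834

Let A_i be the event that bucket i is missing after 8 keys. By inclusion–exclusion on the A_i,
P(all seen) = Σ_{j=0}^{3} (-1)^j C(3,j)((3-j)/3)^8
= 1.00000 - 0.11706 + 0.00046 - 0.00000
= 0.88340.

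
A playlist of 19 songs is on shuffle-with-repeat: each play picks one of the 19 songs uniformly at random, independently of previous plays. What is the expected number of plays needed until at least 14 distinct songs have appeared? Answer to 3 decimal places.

24.024

With k distinct songs already seen, the next new one arrives after an expected 19/(19-k) plays.
Sum over k = 0,...,13: E = 19/19 + 19/18 + 19/17 + ... + 19/7 + 19/6 = 24.0237.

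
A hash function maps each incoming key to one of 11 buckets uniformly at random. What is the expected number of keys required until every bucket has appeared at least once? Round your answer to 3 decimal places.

33.219

Split into phases: going from k distinct to k+1 distinct takes on average 11/(11-k) keys.
E[T] = 11/11 + 11/10 + 11/9 + ... + 11/2 + 11/1 = 11·H_{11}.
H_{11} = 3.0199, so E[T] = 33.2187.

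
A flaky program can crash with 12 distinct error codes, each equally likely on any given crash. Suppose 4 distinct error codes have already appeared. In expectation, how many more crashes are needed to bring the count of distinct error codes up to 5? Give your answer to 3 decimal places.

1.500

From k distinct to k+1 distinct takes on average 12/(12-k) crashes.
Only the k = 4 term is needed: E = 12/8 = 1.5000.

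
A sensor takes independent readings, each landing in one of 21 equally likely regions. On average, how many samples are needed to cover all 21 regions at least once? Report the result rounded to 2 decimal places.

Split into phases: going from k distinct to k+1 distinct takes on average 21/(21-k) samples.
E[T] = 21/21 + 21/20 + 21/19 + ... + 21/2 + 21/1 = 21·H_{21}.
H_{21} = 3.645, so E[T] = 76.553.

76.55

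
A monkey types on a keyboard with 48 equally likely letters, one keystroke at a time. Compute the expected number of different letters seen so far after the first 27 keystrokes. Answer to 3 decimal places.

For each letter, P(seen in 27 keystrokes) = 1 - (47/48)^27 = 0.4336.
By linearity of expectation, E[distinct seen] = 48·(1 - (47/48)^27) = 20.8125.

20.812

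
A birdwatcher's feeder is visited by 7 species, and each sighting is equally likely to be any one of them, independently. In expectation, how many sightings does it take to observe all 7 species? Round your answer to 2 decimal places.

Split into phases: going from k distinct to k+1 distinct takes on average 7/(7-k) sightings.
E[T] = 7/7 + 7/6 + 7/5 + ... + 7/2 + 7/1 = 7·H_{7}.
H_{7} = 2.593, so E[T] = 18.150.

18.15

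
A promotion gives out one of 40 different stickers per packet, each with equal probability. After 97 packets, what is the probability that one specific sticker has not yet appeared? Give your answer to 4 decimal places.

0.0858

On each packet the fixed sticker fails to appear with probability 39/40.
P(still missing after 97) = (39/40)^97 = 0.08579.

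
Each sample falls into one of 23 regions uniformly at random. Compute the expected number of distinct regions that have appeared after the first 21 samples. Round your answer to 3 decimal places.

13.957

For each region, P(seen in 21 samples) = 1 - (22/23)^21 = 0.6068.
By linearity of expectation, E[distinct seen] = 23·(1 - (22/23)^21) = 13.9569.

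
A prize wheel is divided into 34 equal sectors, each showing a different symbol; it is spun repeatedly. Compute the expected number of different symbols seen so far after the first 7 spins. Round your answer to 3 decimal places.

For each symbol, P(seen in 7 spins) = 1 - (33/34)^7 = 0.1886.
By linearity of expectation, E[distinct seen] = 34·(1 - (33/34)^7) = 6.4118.

6.412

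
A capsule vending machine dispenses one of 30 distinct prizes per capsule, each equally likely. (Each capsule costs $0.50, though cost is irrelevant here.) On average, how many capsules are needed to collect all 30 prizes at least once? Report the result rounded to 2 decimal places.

119.85

Split into phases: going from k distinct to k+1 distinct takes on average 30/(30-k) capsules.
E[T] = 30/30 + 30/29 + 30/28 + ... + 30/2 + 30/1 = 30·H_{30}.
H_{30} = 3.995, so E[T] = 119.850.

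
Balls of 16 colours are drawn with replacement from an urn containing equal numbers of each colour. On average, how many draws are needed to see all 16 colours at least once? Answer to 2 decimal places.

The wait to go from k to k+1 distinct colours is geometric with mean 16/(16-k).
E[T] = 16/16 + 16/15 + 16/14 + ... + 16/2 + 16/1 = 16·H_{16}.
H_{16} = 3.381, so E[T] = 54.092.

54.09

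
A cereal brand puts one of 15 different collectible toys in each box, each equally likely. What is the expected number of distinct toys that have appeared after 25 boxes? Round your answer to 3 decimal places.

For each toy, P(seen in 25 boxes) = 1 - (14/15)^25 = 0.8218.
By linearity of expectation, E[distinct seen] = 15·(1 - (14/15)^25) = 12.3269.

12.327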